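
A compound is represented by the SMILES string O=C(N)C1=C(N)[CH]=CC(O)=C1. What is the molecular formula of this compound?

Walk through each heavy atom and fill implicit hydrogens from standard valence (C 4, N 3, O 2, S 2, halogen 1):
  atom 1: O, bond orders sum to 2 (valence 2) → 0 H
  atom 2: C, bond orders sum to 4 (valence 4) → 0 H
  atom 3: N, bond orders sum to 1 (valence 3) → 2 H
  atom 4: C, bond orders sum to 4 (valence 4) → 0 H
  atom 5: C, bond orders sum to 4 (valence 4) → 0 H
  atom 6: N, bond orders sum to 1 (valence 3) → 2 H
  atom 7: C with explicit H count 1
  atom 8: C, bond orders sum to 3 (valence 4) → 1 H
  atom 9: C, bond orders sum to 4 (valence 4) → 0 H
  atom 10: O, bond orders sum to 1 (valence 2) → 1 H
  atom 11: C, bond orders sum to 3 (valence 4) → 1 H
Totals → C:7, H:8, N:2, O:2.

C7H8N2O2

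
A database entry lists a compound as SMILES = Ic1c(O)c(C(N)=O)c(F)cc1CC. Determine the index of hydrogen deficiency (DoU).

5

Molecular formula: C9H9FINO2.
DoU = (2C + 2 + N − H − X) / 2, where X is the halogen count and O/S are ignored.
    = (2·9 + 2 + 1 − 9 − 2) / 2 = 10 / 2 = 5.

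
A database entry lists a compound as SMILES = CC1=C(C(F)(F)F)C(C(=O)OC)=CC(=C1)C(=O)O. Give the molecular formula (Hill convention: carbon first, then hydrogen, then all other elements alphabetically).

C11H9F3O4

Walk through each heavy atom and fill implicit hydrogens from standard valence (C 4, N 3, O 2, S 2, halogen 1):
  atom 1: C, bond orders sum to 1 (valence 4) → 3 H
  atom 2: C, bond orders sum to 4 (valence 4) → 0 H
  atom 3: C, bond orders sum to 4 (valence 4) → 0 H
  atom 4: C, bond orders sum to 4 (valence 4) → 0 H
  atom 5: F (halogen, monovalent) → 0 H
  atom 6: F (halogen, monovalent) → 0 H
  atom 7: F (halogen, monovalent) → 0 H
  atom 8: C, bond orders sum to 4 (valence 4) → 0 H
  atom 9: C, bond orders sum to 4 (valence 4) → 0 H
  atom 10: O, bond orders sum to 2 (valence 2) → 0 H
  atom 11: O, bond orders sum to 2 (valence 2) → 0 H
  atom 12: C, bond orders sum to 1 (valence 4) → 3 H
  atom 13: C, bond orders sum to 3 (valence 4) → 1 H
  atom 14: C, bond orders sum to 4 (valence 4) → 0 H
  atom 15: C, bond orders sum to 3 (valence 4) → 1 H
  atom 16: C, bond orders sum to 4 (valence 4) → 0 H
  atom 17: O, bond orders sum to 2 (valence 2) → 0 H
  atom 18: O, bond orders sum to 1 (valence 2) → 1 H
Totals → C:11, H:9, F:3, O:4.
In Hill order: C11H9F3O4.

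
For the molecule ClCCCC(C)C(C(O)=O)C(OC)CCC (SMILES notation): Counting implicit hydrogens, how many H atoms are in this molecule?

23

Walk through each heavy atom and fill implicit hydrogens from standard valence (C 4, N 3, O 2, S 2, halogen 1):
  atom 1: Cl (halogen, monovalent) → 0 H
  atom 2: C, bond orders sum to 2 (valence 4) → 2 H
  atom 3: C, bond orders sum to 2 (valence 4) → 2 H
  atom 4: C, bond orders sum to 2 (valence 4) → 2 H
  atom 5: C, bond orders sum to 3 (valence 4) → 1 H
  atom 6: C, bond orders sum to 1 (valence 4) → 3 H
  atom 7: C, bond orders sum to 3 (valence 4) → 1 H
  atom 8: C, bond orders sum to 4 (valence 4) → 0 H
  atom 9: O, bond orders sum to 1 (valence 2) → 1 H
  atom 10: O, bond orders sum to 2 (valence 2) → 0 H
  atom 11: C, bond orders sum to 3 (valence 4) → 1 H
  atom 12: O, bond orders sum to 2 (valence 2) → 0 H
  atom 13: C, bond orders sum to 1 (valence 4) → 3 H
  atom 14: C, bond orders sum to 2 (valence 4) → 2 H
  atom 15: C, bond orders sum to 2 (valence 4) → 2 H
  atom 16: C, bond orders sum to 1 (valence 4) → 3 H
Total hydrogens: 23.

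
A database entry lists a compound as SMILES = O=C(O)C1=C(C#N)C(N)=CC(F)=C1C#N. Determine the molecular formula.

Walk through each heavy atom and fill implicit hydrogens from standard valence (C 4, N 3, O 2, S 2, halogen 1):
  atom 1: O, bond orders sum to 2 (valence 2) → 0 H
  atom 2: C, bond orders sum to 4 (valence 4) → 0 H
  atom 3: O, bond orders sum to 1 (valence 2) → 1 H
  atom 4: C, bond orders sum to 4 (valence 4) → 0 H
  atom 5: C, bond orders sum to 4 (valence 4) → 0 H
  atom 6: C, bond orders sum to 4 (valence 4) → 0 H
  atom 7: N, bond orders sum to 3 (valence 3) → 0 H
  atom 8: C, bond orders sum to 4 (valence 4) → 0 H
  atom 9: N, bond orders sum to 1 (valence 3) → 2 H
  atom 10: C, bond orders sum to 3 (valence 4) → 1 H
  atom 11: C, bond orders sum to 4 (valence 4) → 0 H
  atom 12: F (halogen, monovalent) → 0 H
  atom 13: C, bond orders sum to 4 (valence 4) → 0 H
  atom 14: C, bond orders sum to 4 (valence 4) → 0 H
  atom 15: N, bond orders sum to 3 (valence 3) → 0 H
Totals → C:9, H:4, F:1, N:3, O:2.
In Hill order: C9H4FN3O2.

C9H4FN3O2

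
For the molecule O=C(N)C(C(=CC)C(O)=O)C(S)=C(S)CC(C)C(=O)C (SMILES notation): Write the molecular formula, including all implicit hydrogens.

C13H19NO4S2

Walk through each heavy atom and fill implicit hydrogens from standard valence (C 4, N 3, O 2, S 2, halogen 1):
  atom 1: O, bond orders sum to 2 (valence 2) → 0 H
  atom 2: C, bond orders sum to 4 (valence 4) → 0 H
  atom 3: N, bond orders sum to 1 (valence 3) → 2 H
  atom 4: C, bond orders sum to 3 (valence 4) → 1 H
  atom 5: C, bond orders sum to 4 (valence 4) → 0 H
  atom 6: C, bond orders sum to 3 (valence 4) → 1 H
  atom 7: C, bond orders sum to 1 (valence 4) → 3 H
  atom 8: C, bond orders sum to 4 (valence 4) → 0 H
  atom 9: O, bond orders sum to 1 (valence 2) → 1 H
  atom 10: O, bond orders sum to 2 (valence 2) → 0 H
  atom 11: C, bond orders sum to 4 (valence 4) → 0 H
  atom 12: S, bond orders sum to 1 (valence 2) → 1 H
  atom 13: C, bond orders sum to 4 (valence 4) → 0 H
  atom 14: S, bond orders sum to 1 (valence 2) → 1 H
  atom 15: C, bond orders sum to 2 (valence 4) → 2 H
  atom 16: C, bond orders sum to 3 (valence 4) → 1 H
  atom 17: C, bond orders sum to 1 (valence 4) → 3 H
  atom 18: C, bond orders sum to 4 (valence 4) → 0 H
  atom 19: O, bond orders sum to 2 (valence 2) → 0 H
  atom 20: C, bond orders sum to 1 (valence 4) → 3 H
Totals → C:13, H:19, N:1, O:4, S:2.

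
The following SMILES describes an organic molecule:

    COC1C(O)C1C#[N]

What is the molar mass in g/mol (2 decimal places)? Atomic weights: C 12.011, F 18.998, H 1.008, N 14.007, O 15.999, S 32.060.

First, the molecular formula is C5H7NO2 (counting implicit H from valence).
  C: 5 × 12.011 = 60.055
  H: 7 × 1.008 = 7.056
  N: 1 × 14.007 = 14.007
  O: 2 × 15.999 = 31.998
Sum: 5×12.011 + 7×1.008 + 1×14.007 + 2×15.999 = 113.116 → 113.12 g/mol.

113.12 g/mol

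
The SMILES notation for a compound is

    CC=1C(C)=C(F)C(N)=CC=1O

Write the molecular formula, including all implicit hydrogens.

C8H10FNO

Walk through each heavy atom and fill implicit hydrogens from standard valence (C 4, N 3, O 2, S 2, halogen 1):
  atom 1: C, bond orders sum to 1 (valence 4) → 3 H
  atom 2: C, bond orders sum to 4 (valence 4) → 0 H
  atom 3: C, bond orders sum to 4 (valence 4) → 0 H
  atom 4: C, bond orders sum to 1 (valence 4) → 3 H
  atom 5: C, bond orders sum to 4 (valence 4) → 0 H
  atom 6: F (halogen, monovalent) → 0 H
  atom 7: C, bond orders sum to 4 (valence 4) → 0 H
  atom 8: N, bond orders sum to 1 (valence 3) → 2 H
  atom 9: C, bond orders sum to 3 (valence 4) → 1 H
  atom 10: C, bond orders sum to 4 (valence 4) → 0 H
  atom 11: O, bond orders sum to 1 (valence 2) → 1 H
Totals → C:8, H:10, F:1, N:1, O:1.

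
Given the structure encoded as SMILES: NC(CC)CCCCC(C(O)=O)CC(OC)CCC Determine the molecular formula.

C15H31NO3

Walk through each heavy atom and fill implicit hydrogens from standard valence (C 4, N 3, O 2, S 2, halogen 1):
  atom 1: N, bond orders sum to 1 (valence 3) → 2 H
  atom 2: C, bond orders sum to 3 (valence 4) → 1 H
  atom 3: C, bond orders sum to 2 (valence 4) → 2 H
  atom 4: C, bond orders sum to 1 (valence 4) → 3 H
  atom 5: C, bond orders sum to 2 (valence 4) → 2 H
  atom 6: C, bond orders sum to 2 (valence 4) → 2 H
  atom 7: C, bond orders sum to 2 (valence 4) → 2 H
  atom 8: C, bond orders sum to 2 (valence 4) → 2 H
  atom 9: C, bond orders sum to 3 (valence 4) → 1 H
  atom 10: C, bond orders sum to 4 (valence 4) → 0 H
  atom 11: O, bond orders sum to 1 (valence 2) → 1 H
  atom 12: O, bond orders sum to 2 (valence 2) → 0 H
  atom 13: C, bond orders sum to 2 (valence 4) → 2 H
  atom 14: C, bond orders sum to 3 (valence 4) → 1 H
  atom 15: O, bond orders sum to 2 (valence 2) → 0 H
  atom 16: C, bond orders sum to 1 (valence 4) → 3 H
  atom 17: C, bond orders sum to 2 (valence 4) → 2 H
  atom 18: C, bond orders sum to 2 (valence 4) → 2 H
  atom 19: C, bond orders sum to 1 (valence 4) → 3 H
Totals → C:15, H:31, N:1, O:3.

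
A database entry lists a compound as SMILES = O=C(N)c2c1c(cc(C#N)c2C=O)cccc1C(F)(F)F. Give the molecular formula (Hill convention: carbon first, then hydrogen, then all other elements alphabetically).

Walk through each heavy atom and fill implicit hydrogens from standard valence (C 4, N 3, O 2, S 2, halogen 1); for lowercase aromatic atoms, an aromatic c carries 1 H when it has two neighbours and 0 H with three, and aromatic n carries 0 H:
  atom 1: O, bond orders sum to 2 (valence 2) → 0 H
  atom 2: C, bond orders sum to 4 (valence 4) → 0 H
  atom 3: N, bond orders sum to 1 (valence 3) → 2 H
  atom 4: aromatic c, 3 neighbours → 0 H
  atom 5: aromatic c, 3 neighbours → 0 H
  atom 6: aromatic c, 3 neighbours → 0 H
  atom 7: aromatic c, 2 neighbours → 1 H
  atom 8: aromatic c, 3 neighbours → 0 H
  atom 9: C, bond orders sum to 4 (valence 4) → 0 H
  atom 10: N, bond orders sum to 3 (valence 3) → 0 H
  atom 11: aromatic c, 3 neighbours → 0 H
  atom 12: C, bond orders sum to 3 (valence 4) → 1 H
  atom 13: O, bond orders sum to 2 (valence 2) → 0 H
  atom 14: aromatic c, 2 neighbours → 1 H
  atom 15: aromatic c, 2 neighbours → 1 H
  atom 16: aromatic c, 2 neighbours → 1 H
  atom 17: aromatic c, 3 neighbours → 0 H
  atom 18: C, bond orders sum to 4 (valence 4) → 0 H
  atom 19: F (halogen, monovalent) → 0 H
  atom 20: F (halogen, monovalent) → 0 H
  atom 21: F (halogen, monovalent) → 0 H
Totals → C:14, H:7, F:3, N:2, O:2.

C14H7F3N2O2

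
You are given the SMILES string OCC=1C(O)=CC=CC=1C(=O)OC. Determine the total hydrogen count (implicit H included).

10

Walk through each heavy atom and fill implicit hydrogens from standard valence (C 4, N 3, O 2, S 2, halogen 1):
  atom 1: O, bond orders sum to 1 (valence 2) → 1 H
  atom 2: C, bond orders sum to 2 (valence 4) → 2 H
  atom 3: C, bond orders sum to 4 (valence 4) → 0 H
  atom 4: C, bond orders sum to 4 (valence 4) → 0 H
  atom 5: O, bond orders sum to 1 (valence 2) → 1 H
  atom 6: C, bond orders sum to 3 (valence 4) → 1 H
  atom 7: C, bond orders sum to 3 (valence 4) → 1 H
  atom 8: C, bond orders sum to 3 (valence 4) → 1 H
  atom 9: C, bond orders sum to 4 (valence 4) → 0 H
  atom 10: C, bond orders sum to 4 (valence 4) → 0 H
  atom 11: O, bond orders sum to 2 (valence 2) → 0 H
  atom 12: O, bond orders sum to 2 (valence 2) → 0 H
  atom 13: C, bond orders sum to 1 (valence 4) → 3 H
Total hydrogens: 10.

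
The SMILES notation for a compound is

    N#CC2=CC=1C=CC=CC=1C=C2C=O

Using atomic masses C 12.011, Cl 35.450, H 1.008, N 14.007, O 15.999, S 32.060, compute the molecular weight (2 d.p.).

181.19 g/mol

First, the molecular formula is C12H7NO (counting implicit H from valence).
  C: 12 × 12.011 = 144.132
  H: 7 × 1.008 = 7.056
  N: 1 × 14.007 = 14.007
  O: 1 × 15.999 = 15.999
Sum: 12×12.011 + 7×1.008 + 1×14.007 + 1×15.999 = 181.194 → 181.19 g/mol.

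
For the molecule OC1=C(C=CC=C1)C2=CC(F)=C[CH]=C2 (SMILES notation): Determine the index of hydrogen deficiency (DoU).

8

Degree of unsaturation = (number of rings) + (number of π bonds).
Ring closures in the SMILES: 2.
π bonds: 6 double bonds (each 1 DoU) → 6 DoU from unsaturation.
Total DoU = 2 + 6 = 8.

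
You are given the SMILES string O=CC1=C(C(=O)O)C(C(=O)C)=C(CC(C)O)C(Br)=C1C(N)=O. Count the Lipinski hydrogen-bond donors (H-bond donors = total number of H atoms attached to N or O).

4

Donors: find every N or O and count the H atoms it carries.
  atom 1 (O): bond orders sum to 2 → 0 H
  atom 6 (O): bond orders sum to 2 → 0 H
  atom 7 (O): bond orders sum to 1 → 1 H
  atom 10 (O): bond orders sum to 2 → 0 H
  atom 16 (O): bond orders sum to 1 → 1 H
  atom 21 (N): bond orders sum to 1 → 2 H
  atom 22 (O): bond orders sum to 2 → 0 H
Lipinski HBD = 4.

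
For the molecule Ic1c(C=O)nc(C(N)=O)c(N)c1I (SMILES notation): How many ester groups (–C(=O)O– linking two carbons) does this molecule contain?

0

Scan the SMILES for the ester motif — none present.
Groups that are present: 1 aldehyde, 1 amide, 1 primary amine.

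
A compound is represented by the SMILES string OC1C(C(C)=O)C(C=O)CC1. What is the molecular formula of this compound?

C8H12O3

Walk through each heavy atom and fill implicit hydrogens from standard valence (C 4, N 3, O 2, S 2, halogen 1):
  atom 1: O, bond orders sum to 1 (valence 2) → 1 H
  atom 2: C, bond orders sum to 3 (valence 4) → 1 H
  atom 3: C, bond orders sum to 3 (valence 4) → 1 H
  atom 4: C, bond orders sum to 4 (valence 4) → 0 H
  atom 5: C, bond orders sum to 1 (valence 4) → 3 H
  atom 6: O, bond orders sum to 2 (valence 2) → 0 H
  atom 7: C, bond orders sum to 3 (valence 4) → 1 H
  atom 8: C, bond orders sum to 3 (valence 4) → 1 H
  atom 9: O, bond orders sum to 2 (valence 2) → 0 H
  atom 10: C, bond orders sum to 2 (valence 4) → 2 H
  atom 11: C, bond orders sum to 2 (valence 4) → 2 H
Totals → C:8, H:12, O:3.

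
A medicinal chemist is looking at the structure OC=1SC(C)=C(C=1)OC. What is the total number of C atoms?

Count every carbon token in the SMILES (each C, including those in ring-closure positions and inside branches).
Carbon count: 6.

6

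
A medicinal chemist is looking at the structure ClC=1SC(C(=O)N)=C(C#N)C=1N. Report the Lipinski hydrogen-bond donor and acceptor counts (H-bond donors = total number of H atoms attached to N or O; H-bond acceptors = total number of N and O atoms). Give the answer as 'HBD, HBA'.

Donors: find every N or O and count the H atoms it carries.
  atom 6 (O): bond orders sum to 2 → 0 H
  atom 7 (N): bond orders sum to 1 → 2 H
  atom 10 (N): bond orders sum to 3 → 0 H
  atom 12 (N): bond orders sum to 1 → 2 H
Lipinski HBD = 4.
Acceptors: N atoms = 3, O atoms = 1 → HBA = 4.

4, 4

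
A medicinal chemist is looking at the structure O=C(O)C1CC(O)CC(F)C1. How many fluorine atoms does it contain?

1

Scan the SMILES for F atoms (remember two-letter symbols like Cl and Br are single atoms).
Fluorine count: 1.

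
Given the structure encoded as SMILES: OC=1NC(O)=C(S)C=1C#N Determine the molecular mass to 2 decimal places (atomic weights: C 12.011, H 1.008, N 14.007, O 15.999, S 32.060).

First, the molecular formula is C5H4N2O2S (counting implicit H from valence).
  C: 5 × 12.011 = 60.055
  H: 4 × 1.008 = 4.032
  N: 2 × 14.007 = 28.014
  O: 2 × 15.999 = 31.998
  S: 1 × 32.060 = 32.060
Sum: 5×12.011 + 4×1.008 + 2×14.007 + 2×15.999 + 1×32.060 = 156.159 → 156.16 g/mol.

156.16 g/mol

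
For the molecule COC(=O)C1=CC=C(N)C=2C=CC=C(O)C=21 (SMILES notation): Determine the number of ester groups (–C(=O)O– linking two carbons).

1

The ester motif appears at heavy-atom position 3 in the SMILES.
Other groups present: 1 hydroxyl, 1 primary amine.
Ester count: 1.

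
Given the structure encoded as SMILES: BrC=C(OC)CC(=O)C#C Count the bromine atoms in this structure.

1

Scan the SMILES for Br atoms (remember two-letter symbols like Cl and Br are single atoms).
Bromine count: 1.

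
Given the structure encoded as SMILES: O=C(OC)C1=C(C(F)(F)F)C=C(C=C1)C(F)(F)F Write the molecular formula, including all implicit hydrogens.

Walk through each heavy atom and fill implicit hydrogens from standard valence (C 4, N 3, O 2, S 2, halogen 1):
  atom 1: O, bond orders sum to 2 (valence 2) → 0 H
  atom 2: C, bond orders sum to 4 (valence 4) → 0 H
  atom 3: O, bond orders sum to 2 (valence 2) → 0 H
  atom 4: C, bond orders sum to 1 (valence 4) → 3 H
  atom 5: C, bond orders sum to 4 (valence 4) → 0 H
  atom 6: C, bond orders sum to 4 (valence 4) → 0 H
  atom 7: C, bond orders sum to 4 (valence 4) → 0 H
  atom 8: F (halogen, monovalent) → 0 H
  atom 9: F (halogen, monovalent) → 0 H
  atom 10: F (halogen, monovalent) → 0 H
  atom 11: C, bond orders sum to 3 (valence 4) → 1 H
  atom 12: C, bond orders sum to 4 (valence 4) → 0 H
  atom 13: C, bond orders sum to 3 (valence 4) → 1 H
  atom 14: C, bond orders sum to 3 (valence 4) → 1 H
  atom 15: C, bond orders sum to 4 (valence 4) → 0 H
  atom 16: F (halogen, monovalent) → 0 H
  atom 17: F (halogen, monovalent) → 0 H
  atom 18: F (halogen, monovalent) → 0 H
Totals → C:10, H:6, F:6, O:2.

C10H6F6O2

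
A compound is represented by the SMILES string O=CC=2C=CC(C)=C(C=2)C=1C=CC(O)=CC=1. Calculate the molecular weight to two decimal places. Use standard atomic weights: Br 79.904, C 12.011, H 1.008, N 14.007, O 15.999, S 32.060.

212.25 g/mol

First, the molecular formula is C14H12O2 (counting implicit H from valence).
  C: 14 × 12.011 = 168.154
  H: 12 × 1.008 = 12.096
  O: 2 × 15.999 = 31.998
Sum: 14×12.011 + 12×1.008 + 2×15.999 = 212.248 → 212.25 g/mol.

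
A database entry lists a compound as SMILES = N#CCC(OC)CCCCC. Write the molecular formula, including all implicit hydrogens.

Walk through each heavy atom and fill implicit hydrogens from standard valence (C 4, N 3, O 2, S 2, halogen 1):
  atom 1: N, bond orders sum to 3 (valence 3) → 0 H
  atom 2: C, bond orders sum to 4 (valence 4) → 0 H
  atom 3: C, bond orders sum to 2 (valence 4) → 2 H
  atom 4: C, bond orders sum to 3 (valence 4) → 1 H
  atom 5: O, bond orders sum to 2 (valence 2) → 0 H
  atom 6: C, bond orders sum to 1 (valence 4) → 3 H
  atom 7: C, bond orders sum to 2 (valence 4) → 2 H
  atom 8: C, bond orders sum to 2 (valence 4) → 2 H
  atom 9: C, bond orders sum to 2 (valence 4) → 2 H
  atom 10: C, bond orders sum to 2 (valence 4) → 2 H
  atom 11: C, bond orders sum to 1 (valence 4) → 3 H
Totals → C:9, H:17, N:1, O:1.

C9H17NO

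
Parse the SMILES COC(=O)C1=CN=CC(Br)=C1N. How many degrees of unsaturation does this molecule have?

5

Molecular formula: C7H7BrN2O2.
DoU = (2C + 2 + N − H − X) / 2, where X is the halogen count and O/S are ignored.
    = (2·7 + 2 + 2 − 7 − 1) / 2 = 10 / 2 = 5.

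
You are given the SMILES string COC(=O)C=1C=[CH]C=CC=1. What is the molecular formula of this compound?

C8H8O2

Walk through each heavy atom and fill implicit hydrogens from standard valence (C 4, N 3, O 2, S 2, halogen 1):
  atom 1: C, bond orders sum to 1 (valence 4) → 3 H
  atom 2: O, bond orders sum to 2 (valence 2) → 0 H
  atom 3: C, bond orders sum to 4 (valence 4) → 0 H
  atom 4: O, bond orders sum to 2 (valence 2) → 0 H
  atom 5: C, bond orders sum to 4 (valence 4) → 0 H
  atom 6: C, bond orders sum to 3 (valence 4) → 1 H
  atom 7: C with explicit H count 1
  atom 8: C, bond orders sum to 3 (valence 4) → 1 H
  atom 9: C, bond orders sum to 3 (valence 4) → 1 H
  atom 10: C, bond orders sum to 3 (valence 4) → 1 H
Totals → C:8, H:8, O:2.
In Hill order: C8H8O2.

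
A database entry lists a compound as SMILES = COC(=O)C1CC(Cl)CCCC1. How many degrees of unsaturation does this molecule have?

Degree of unsaturation = (number of rings) + (number of π bonds).
Ring closures in the SMILES: 1.
π bonds: 1 double bond (each 1 DoU) → 1 DoU from unsaturation.
Total DoU = 1 + 1 = 2.

2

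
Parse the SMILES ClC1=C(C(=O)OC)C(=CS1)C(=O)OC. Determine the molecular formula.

C8H7ClO4S

Walk through each heavy atom and fill implicit hydrogens from standard valence (C 4, N 3, O 2, S 2, halogen 1):
  atom 1: Cl (halogen, monovalent) → 0 H
  atom 2: C, bond orders sum to 4 (valence 4) → 0 H
  atom 3: C, bond orders sum to 4 (valence 4) → 0 H
  atom 4: C, bond orders sum to 4 (valence 4) → 0 H
  atom 5: O, bond orders sum to 2 (valence 2) → 0 H
  atom 6: O, bond orders sum to 2 (valence 2) → 0 H
  atom 7: C, bond orders sum to 1 (valence 4) → 3 H
  atom 8: C, bond orders sum to 4 (valence 4) → 0 H
  atom 9: C, bond orders sum to 3 (valence 4) → 1 H
  atom 10: S, bond orders sum to 2 (valence 2) → 0 H
  atom 11: C, bond orders sum to 4 (valence 4) → 0 H
  atom 12: O, bond orders sum to 2 (valence 2) → 0 H
  atom 13: O, bond orders sum to 2 (valence 2) → 0 H
  atom 14: C, bond orders sum to 1 (valence 4) → 3 H
Totals → C:8, H:7, Cl:1, O:4, S:1.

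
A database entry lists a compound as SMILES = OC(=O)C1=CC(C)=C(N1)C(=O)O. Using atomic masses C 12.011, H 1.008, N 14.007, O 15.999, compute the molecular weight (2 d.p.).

First, the molecular formula is C7H7NO4 (counting implicit H from valence).
  C: 7 × 12.011 = 84.077
  H: 7 × 1.008 = 7.056
  N: 1 × 14.007 = 14.007
  O: 4 × 15.999 = 63.996
Sum: 7×12.011 + 7×1.008 + 1×14.007 + 4×15.999 = 169.136 → 169.14 g/mol.

169.14 g/mol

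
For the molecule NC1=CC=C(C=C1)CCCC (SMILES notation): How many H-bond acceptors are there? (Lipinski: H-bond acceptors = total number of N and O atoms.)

N atoms: 1; O atoms: 0.
Lipinski HBA = 1 + 0 = 1.

1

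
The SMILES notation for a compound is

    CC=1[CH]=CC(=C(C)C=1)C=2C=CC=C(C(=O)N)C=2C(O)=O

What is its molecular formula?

C16H15NO3

Walk through each heavy atom and fill implicit hydrogens from standard valence (C 4, N 3, O 2, S 2, halogen 1):
  atom 1: C, bond orders sum to 1 (valence 4) → 3 H
  atom 2: C, bond orders sum to 4 (valence 4) → 0 H
  atom 3: C with explicit H count 1
  atom 4: C, bond orders sum to 3 (valence 4) → 1 H
  atom 5: C, bond orders sum to 4 (valence 4) → 0 H
  atom 6: C, bond orders sum to 4 (valence 4) → 0 H
  atom 7: C, bond orders sum to 1 (valence 4) → 3 H
  atom 8: C, bond orders sum to 3 (valence 4) → 1 H
  atom 9: C, bond orders sum to 4 (valence 4) → 0 H
  atom 10: C, bond orders sum to 3 (valence 4) → 1 H
  atom 11: C, bond orders sum to 3 (valence 4) → 1 H
  atom 12: C, bond orders sum to 3 (valence 4) → 1 H
  atom 13: C, bond orders sum to 4 (valence 4) → 0 H
  atom 14: C, bond orders sum to 4 (valence 4) → 0 H
  atom 15: O, bond orders sum to 2 (valence 2) → 0 H
  atom 16: N, bond orders sum to 1 (valence 3) → 2 H
  atom 17: C, bond orders sum to 4 (valence 4) → 0 H
  atom 18: C, bond orders sum to 4 (valence 4) → 0 H
  atom 19: O, bond orders sum to 1 (valence 2) → 1 H
  atom 20: O, bond orders sum to 2 (valence 2) → 0 H
Totals → C:16, H:15, N:1, O:3.
In Hill order: C16H15NO3.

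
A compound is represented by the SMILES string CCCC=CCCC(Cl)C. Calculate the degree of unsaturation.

Degree of unsaturation = (number of rings) + (number of π bonds).
Ring closures in the SMILES: 0.
π bonds: 1 double bond (each 1 DoU) → 1 DoU from unsaturation.
Total DoU = 0 + 1 = 1.

1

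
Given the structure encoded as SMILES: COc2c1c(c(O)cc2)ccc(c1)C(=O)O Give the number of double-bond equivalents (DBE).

8

Molecular formula: C12H10O4.
DoU = (2C + 2 + N − H − X) / 2, where X is the halogen count and O/S are ignored.
    = (2·12 + 2 + 0 − 10 − 0) / 2 = 16 / 2 = 8.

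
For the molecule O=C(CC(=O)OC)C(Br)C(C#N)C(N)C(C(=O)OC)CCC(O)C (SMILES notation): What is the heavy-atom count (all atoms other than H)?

Every atom symbol written in the SMILES (organic subset) is one heavy atom; implicit H are not written.
Heavy atoms by element → Br:1, C:15, N:2, O:6.
Total: 24.

24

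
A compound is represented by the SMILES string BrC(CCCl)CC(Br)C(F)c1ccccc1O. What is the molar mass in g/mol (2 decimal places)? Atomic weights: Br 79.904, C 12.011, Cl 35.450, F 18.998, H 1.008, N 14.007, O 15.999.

388.50 g/mol

First, the molecular formula is C12H14Br2ClFO (counting implicit H from valence).
  Br: 2 × 79.904 = 159.808
  C: 12 × 12.011 = 144.132
  Cl: 1 × 35.450 = 35.450
  F: 1 × 18.998 = 18.998
  H: 14 × 1.008 = 14.112
  O: 1 × 15.999 = 15.999
Sum: 2×79.904 + 12×12.011 + 1×35.450 + 1×18.998 + 14×1.008 + 1×15.999 = 388.499 → 388.50 g/mol.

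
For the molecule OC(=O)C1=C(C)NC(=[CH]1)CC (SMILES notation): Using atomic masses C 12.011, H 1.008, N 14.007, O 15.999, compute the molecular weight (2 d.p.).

First, the molecular formula is C8H11NO2 (counting implicit H from valence).
  C: 8 × 12.011 = 96.088
  H: 11 × 1.008 = 11.088
  N: 1 × 14.007 = 14.007
  O: 2 × 15.999 = 31.998
Sum: 8×12.011 + 11×1.008 + 1×14.007 + 2×15.999 = 153.181 → 153.18 g/mol.

153.18 g/mol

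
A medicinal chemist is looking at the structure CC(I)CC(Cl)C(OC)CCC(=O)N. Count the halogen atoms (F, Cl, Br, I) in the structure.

Halogen atoms appear at heavy-atom positions 3, 6 (1×Cl, 1×I).
Other groups present: 1 amide, 1 ether.
Halogen count: 2.

2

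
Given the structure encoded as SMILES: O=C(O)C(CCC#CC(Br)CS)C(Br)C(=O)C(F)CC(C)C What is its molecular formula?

Walk through each heavy atom and fill implicit hydrogens from standard valence (C 4, N 3, O 2, S 2, halogen 1):
  atom 1: O, bond orders sum to 2 (valence 2) → 0 H
  atom 2: C, bond orders sum to 4 (valence 4) → 0 H
  atom 3: O, bond orders sum to 1 (valence 2) → 1 H
  atom 4: C, bond orders sum to 3 (valence 4) → 1 H
  atom 5: C, bond orders sum to 2 (valence 4) → 2 H
  atom 6: C, bond orders sum to 2 (valence 4) → 2 H
  atom 7: C, bond orders sum to 4 (valence 4) → 0 H
  atom 8: C, bond orders sum to 4 (valence 4) → 0 H
  atom 9: C, bond orders sum to 3 (valence 4) → 1 H
  atom 10: Br (halogen, monovalent) → 0 H
  atom 11: C, bond orders sum to 2 (valence 4) → 2 H
  atom 12: S, bond orders sum to 1 (valence 2) → 1 H
  atom 13: C, bond orders sum to 3 (valence 4) → 1 H
  atom 14: Br (halogen, monovalent) → 0 H
  atom 15: C, bond orders sum to 4 (valence 4) → 0 H
  atom 16: O, bond orders sum to 2 (valence 2) → 0 H
  atom 17: C, bond orders sum to 3 (valence 4) → 1 H
  atom 18: F (halogen, monovalent) → 0 H
  atom 19: C, bond orders sum to 2 (valence 4) → 2 H
  atom 20: C, bond orders sum to 3 (valence 4) → 1 H
  atom 21: C, bond orders sum to 1 (valence 4) → 3 H
  atom 22: C, bond orders sum to 1 (valence 4) → 3 H
Totals → C:15, H:21, Br:2, F:1, O:3, S:1.

C15H21Br2FO3S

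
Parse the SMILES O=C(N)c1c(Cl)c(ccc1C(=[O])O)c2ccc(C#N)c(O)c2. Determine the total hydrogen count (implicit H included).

Walk through each heavy atom and fill implicit hydrogens from standard valence (C 4, N 3, O 2, S 2, halogen 1); for lowercase aromatic atoms, an aromatic c carries 1 H when it has two neighbours and 0 H with three, and aromatic n carries 0 H:
  atom 1: O, bond orders sum to 2 (valence 2) → 0 H
  atom 2: C, bond orders sum to 4 (valence 4) → 0 H
  atom 3: N, bond orders sum to 1 (valence 3) → 2 H
  atom 4: aromatic c, 3 neighbours → 0 H
  atom 5: aromatic c, 3 neighbours → 0 H
  atom 6: Cl (halogen, monovalent) → 0 H
  atom 7: aromatic c, 3 neighbours → 0 H
  atom 8: aromatic c, 2 neighbours → 1 H
  atom 9: aromatic c, 2 neighbours → 1 H
  atom 10: aromatic c, 3 neighbours → 0 H
  atom 11: C, bond orders sum to 4 (valence 4) → 0 H
  atom 12: O with explicit H count 0
  atom 13: O, bond orders sum to 1 (valence 2) → 1 H
  atom 14: aromatic c, 3 neighbours → 0 H
  atom 15: aromatic c, 2 neighbours → 1 H
  atom 16: aromatic c, 2 neighbours → 1 H
  atom 17: aromatic c, 3 neighbours → 0 H
  atom 18: C, bond orders sum to 4 (valence 4) → 0 H
  atom 19: N, bond orders sum to 3 (valence 3) → 0 H
  atom 20: aromatic c, 3 neighbours → 0 H
  atom 21: O, bond orders sum to 1 (valence 2) → 1 H
  atom 22: aromatic c, 2 neighbours → 1 H
Total hydrogens: 9.

9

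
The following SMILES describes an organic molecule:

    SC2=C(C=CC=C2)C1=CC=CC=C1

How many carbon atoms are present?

Count every carbon token in the SMILES (each C, including those in ring-closure positions and inside branches).
Carbon count: 12.

12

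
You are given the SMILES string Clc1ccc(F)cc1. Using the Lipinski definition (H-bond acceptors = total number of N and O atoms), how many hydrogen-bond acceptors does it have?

N atoms: 0; O atoms: 0.
Lipinski HBA = 0 + 0 = 0.

0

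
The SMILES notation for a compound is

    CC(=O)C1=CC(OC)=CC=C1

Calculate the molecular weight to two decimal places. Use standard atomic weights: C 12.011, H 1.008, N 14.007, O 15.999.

150.18 g/mol

First, the molecular formula is C9H10O2 (counting implicit H from valence).
  C: 9 × 12.011 = 108.099
  H: 10 × 1.008 = 10.080
  O: 2 × 15.999 = 31.998
Sum: 9×12.011 + 10×1.008 + 2×15.999 = 150.177 → 150.18 g/mol.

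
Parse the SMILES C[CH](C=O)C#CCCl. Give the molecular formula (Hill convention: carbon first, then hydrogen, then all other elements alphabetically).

C6H7ClO

Walk through each heavy atom and fill implicit hydrogens from standard valence (C 4, N 3, O 2, S 2, halogen 1):
  atom 1: C, bond orders sum to 1 (valence 4) → 3 H
  atom 2: C with explicit H count 1
  atom 3: C, bond orders sum to 3 (valence 4) → 1 H
  atom 4: O, bond orders sum to 2 (valence 2) → 0 H
  atom 5: C, bond orders sum to 4 (valence 4) → 0 H
  atom 6: C, bond orders sum to 4 (valence 4) → 0 H
  atom 7: C, bond orders sum to 2 (valence 4) → 2 H
  atom 8: Cl (halogen, monovalent) → 0 H
Totals → C:6, H:7, Cl:1, O:1.
In Hill order: C6H7ClO.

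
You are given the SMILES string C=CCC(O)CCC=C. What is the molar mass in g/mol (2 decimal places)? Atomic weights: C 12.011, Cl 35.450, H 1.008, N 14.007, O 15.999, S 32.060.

First, the molecular formula is C8H14O (counting implicit H from valence).
  C: 8 × 12.011 = 96.088
  H: 14 × 1.008 = 14.112
  O: 1 × 15.999 = 15.999
Sum: 8×12.011 + 14×1.008 + 1×15.999 = 126.199 → 126.20 g/mol.

126.20 g/mol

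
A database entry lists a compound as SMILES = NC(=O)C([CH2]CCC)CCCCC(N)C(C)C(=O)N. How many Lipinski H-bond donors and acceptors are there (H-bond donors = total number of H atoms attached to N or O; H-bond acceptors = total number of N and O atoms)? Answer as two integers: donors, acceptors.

6, 5

Donors: find every N or O and count the H atoms it carries.
  atom 1 (N): bond orders sum to 1 → 2 H
  atom 3 (O): bond orders sum to 2 → 0 H
  atom 14 (N): bond orders sum to 1 → 2 H
  atom 18 (O): bond orders sum to 2 → 0 H
  atom 19 (N): bond orders sum to 1 → 2 H
Lipinski HBD = 6.
Acceptors: N atoms = 3, O atoms = 2 → HBA = 5.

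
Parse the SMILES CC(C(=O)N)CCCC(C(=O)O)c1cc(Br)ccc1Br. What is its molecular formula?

C14H17Br2NO3

Walk through each heavy atom and fill implicit hydrogens from standard valence (C 4, N 3, O 2, S 2, halogen 1); for lowercase aromatic atoms, an aromatic c carries 1 H when it has two neighbours and 0 H with three, and aromatic n carries 0 H:
  atom 1: C, bond orders sum to 1 (valence 4) → 3 H
  atom 2: C, bond orders sum to 3 (valence 4) → 1 H
  atom 3: C, bond orders sum to 4 (valence 4) → 0 H
  atom 4: O, bond orders sum to 2 (valence 2) → 0 H
  atom 5: N, bond orders sum to 1 (valence 3) → 2 H
  atom 6: C, bond orders sum to 2 (valence 4) → 2 H
  atom 7: C, bond orders sum to 2 (valence 4) → 2 H
  atom 8: C, bond orders sum to 2 (valence 4) → 2 H
  atom 9: C, bond orders sum to 3 (valence 4) → 1 H
  atom 10: C, bond orders sum to 4 (valence 4) → 0 H
  atom 11: O, bond orders sum to 2 (valence 2) → 0 H
  atom 12: O, bond orders sum to 1 (valence 2) → 1 H
  atom 13: aromatic c, 3 neighbours → 0 H
  atom 14: aromatic c, 2 neighbours → 1 H
  atom 15: aromatic c, 3 neighbours → 0 H
  atom 16: Br (halogen, monovalent) → 0 H
  atom 17: aromatic c, 2 neighbours → 1 H
  atom 18: aromatic c, 2 neighbours → 1 H
  atom 19: aromatic c, 3 neighbours → 0 H
  atom 20: Br (halogen, monovalent) → 0 H
Totals → C:14, H:17, Br:2, N:1, O:3.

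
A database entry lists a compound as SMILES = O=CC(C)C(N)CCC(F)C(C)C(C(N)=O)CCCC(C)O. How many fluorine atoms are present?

Scan the SMILES for F atoms (remember two-letter symbols like Cl and Br are single atoms).
Fluorine count: 1.

1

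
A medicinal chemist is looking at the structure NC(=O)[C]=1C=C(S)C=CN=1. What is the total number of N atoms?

2

Scan the SMILES for N atoms (remember two-letter symbols like Cl and Br are single atoms).
Nitrogen count: 2.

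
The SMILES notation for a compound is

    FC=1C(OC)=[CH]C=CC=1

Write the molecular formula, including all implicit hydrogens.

Walk through each heavy atom and fill implicit hydrogens from standard valence (C 4, N 3, O 2, S 2, halogen 1):
  atom 1: F (halogen, monovalent) → 0 H
  atom 2: C, bond orders sum to 4 (valence 4) → 0 H
  atom 3: C, bond orders sum to 4 (valence 4) → 0 H
  atom 4: O, bond orders sum to 2 (valence 2) → 0 H
  atom 5: C, bond orders sum to 1 (valence 4) → 3 H
  atom 6: C with explicit H count 1
  atom 7: C, bond orders sum to 3 (valence 4) → 1 H
  atom 8: C, bond orders sum to 3 (valence 4) → 1 H
  atom 9: C, bond orders sum to 3 (valence 4) → 1 H
Totals → C:7, H:7, F:1, O:1.
In Hill order: C7H7FO.

C7H7FO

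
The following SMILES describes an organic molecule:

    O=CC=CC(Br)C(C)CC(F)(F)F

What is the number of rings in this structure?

In SMILES, each pair of matching ring-closure digits denotes one ring-closing bond; the number of such bonds equals the number of independent rings.
Ring-closure bonds here: 0.

0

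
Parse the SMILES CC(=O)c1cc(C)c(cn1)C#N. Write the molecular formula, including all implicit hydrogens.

C9H8N2O

Walk through each heavy atom and fill implicit hydrogens from standard valence (C 4, N 3, O 2, S 2, halogen 1); for lowercase aromatic atoms, an aromatic c carries 1 H when it has two neighbours and 0 H with three, and aromatic n carries 0 H:
  atom 1: C, bond orders sum to 1 (valence 4) → 3 H
  atom 2: C, bond orders sum to 4 (valence 4) → 0 H
  atom 3: O, bond orders sum to 2 (valence 2) → 0 H
  atom 4: aromatic c, 3 neighbours → 0 H
  atom 5: aromatic c, 2 neighbours → 1 H
  atom 6: aromatic c, 3 neighbours → 0 H
  atom 7: C, bond orders sum to 1 (valence 4) → 3 H
  atom 8: aromatic c, 3 neighbours → 0 H
  atom 9: aromatic c, 2 neighbours → 1 H
  atom 10: aromatic n, 2 neighbours → 0 H
  atom 11: C, bond orders sum to 4 (valence 4) → 0 H
  atom 12: N, bond orders sum to 3 (valence 3) → 0 H
Totals → C:9, H:8, N:2, O:1.
In Hill order: C9H8N2O.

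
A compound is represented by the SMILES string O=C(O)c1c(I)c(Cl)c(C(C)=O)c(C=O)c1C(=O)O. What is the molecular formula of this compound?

Walk through each heavy atom and fill implicit hydrogens from standard valence (C 4, N 3, O 2, S 2, halogen 1); for lowercase aromatic atoms, an aromatic c carries 1 H when it has two neighbours and 0 H with three, and aromatic n carries 0 H:
  atom 1: O, bond orders sum to 2 (valence 2) → 0 H
  atom 2: C, bond orders sum to 4 (valence 4) → 0 H
  atom 3: O, bond orders sum to 1 (valence 2) → 1 H
  atom 4: aromatic c, 3 neighbours → 0 H
  atom 5: aromatic c, 3 neighbours → 0 H
  atom 6: I (halogen, monovalent) → 0 H
  atom 7: aromatic c, 3 neighbours → 0 H
  atom 8: Cl (halogen, monovalent) → 0 H
  atom 9: aromatic c, 3 neighbours → 0 H
  atom 10: C, bond orders sum to 4 (valence 4) → 0 H
  atom 11: C, bond orders sum to 1 (valence 4) → 3 H
  atom 12: O, bond orders sum to 2 (valence 2) → 0 H
  atom 13: aromatic c, 3 neighbours → 0 H
  atom 14: C, bond orders sum to 3 (valence 4) → 1 H
  atom 15: O, bond orders sum to 2 (valence 2) → 0 H
  atom 16: aromatic c, 3 neighbours → 0 H
  atom 17: C, bond orders sum to 4 (valence 4) → 0 H
  atom 18: O, bond orders sum to 2 (valence 2) → 0 H
  atom 19: O, bond orders sum to 1 (valence 2) → 1 H
Totals → C:11, H:6, Cl:1, I:1, O:6.
In Hill order: C11H6ClIO6.

C11H6ClIO6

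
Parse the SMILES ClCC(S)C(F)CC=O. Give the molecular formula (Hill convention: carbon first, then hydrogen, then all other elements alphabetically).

C5H8ClFOS

Walk through each heavy atom and fill implicit hydrogens from standard valence (C 4, N 3, O 2, S 2, halogen 1):
  atom 1: Cl (halogen, monovalent) → 0 H
  atom 2: C, bond orders sum to 2 (valence 4) → 2 H
  atom 3: C, bond orders sum to 3 (valence 4) → 1 H
  atom 4: S, bond orders sum to 1 (valence 2) → 1 H
  atom 5: C, bond orders sum to 3 (valence 4) → 1 H
  atom 6: F (halogen, monovalent) → 0 H
  atom 7: C, bond orders sum to 2 (valence 4) → 2 H
  atom 8: C, bond orders sum to 3 (valence 4) → 1 H
  atom 9: O, bond orders sum to 2 (valence 2) → 0 H
Totals → C:5, H:8, Cl:1, F:1, O:1, S:1.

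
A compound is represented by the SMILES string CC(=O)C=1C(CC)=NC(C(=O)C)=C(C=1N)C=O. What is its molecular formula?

Walk through each heavy atom and fill implicit hydrogens from standard valence (C 4, N 3, O 2, S 2, halogen 1):
  atom 1: C, bond orders sum to 1 (valence 4) → 3 H
  atom 2: C, bond orders sum to 4 (valence 4) → 0 H
  atom 3: O, bond orders sum to 2 (valence 2) → 0 H
  atom 4: C, bond orders sum to 4 (valence 4) → 0 H
  atom 5: C, bond orders sum to 4 (valence 4) → 0 H
  atom 6: C, bond orders sum to 2 (valence 4) → 2 H
  atom 7: C, bond orders sum to 1 (valence 4) → 3 H
  atom 8: N, bond orders sum to 3 (valence 3) → 0 H
  atom 9: C, bond orders sum to 4 (valence 4) → 0 H
  atom 10: C, bond orders sum to 4 (valence 4) → 0 H
  atom 11: O, bond orders sum to 2 (valence 2) → 0 H
  atom 12: C, bond orders sum to 1 (valence 4) → 3 H
  atom 13: C, bond orders sum to 4 (valence 4) → 0 H
  atom 14: C, bond orders sum to 4 (valence 4) → 0 H
  atom 15: N, bond orders sum to 1 (valence 3) → 2 H
  atom 16: C, bond orders sum to 3 (valence 4) → 1 H
  atom 17: O, bond orders sum to 2 (valence 2) → 0 H
Totals → C:12, H:14, N:2, O:3.
In Hill order: C12H14N2O3.

C12H14N2O3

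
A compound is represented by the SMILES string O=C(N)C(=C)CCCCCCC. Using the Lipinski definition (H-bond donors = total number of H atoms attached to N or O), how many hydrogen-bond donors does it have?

Donors: find every N or O and count the H atoms it carries.
  atom 1 (O): bond orders sum to 2 → 0 H
  atom 3 (N): bond orders sum to 1 → 2 H
Lipinski HBD = 2.

2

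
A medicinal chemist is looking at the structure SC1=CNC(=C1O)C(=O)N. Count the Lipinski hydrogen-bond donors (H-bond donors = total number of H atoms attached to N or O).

4

Donors: find every N or O and count the H atoms it carries.
  atom 4 (N): bond orders sum to 2 → 1 H
  atom 7 (O): bond orders sum to 1 → 1 H
  atom 9 (O): bond orders sum to 2 → 0 H
  atom 10 (N): bond orders sum to 1 → 2 H
Lipinski HBD = 4.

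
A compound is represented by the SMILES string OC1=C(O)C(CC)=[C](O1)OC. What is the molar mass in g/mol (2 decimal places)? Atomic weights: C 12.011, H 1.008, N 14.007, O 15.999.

158.15 g/mol

First, the molecular formula is C7H10O4 (counting implicit H from valence).
  C: 7 × 12.011 = 84.077
  H: 10 × 1.008 = 10.080
  O: 4 × 15.999 = 63.996
Sum: 7×12.011 + 10×1.008 + 4×15.999 = 158.153 → 158.15 g/mol.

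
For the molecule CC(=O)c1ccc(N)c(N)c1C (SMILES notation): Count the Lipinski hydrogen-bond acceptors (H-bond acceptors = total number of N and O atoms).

3

N atoms: 2; O atoms: 1.
Lipinski HBA = 2 + 1 = 3.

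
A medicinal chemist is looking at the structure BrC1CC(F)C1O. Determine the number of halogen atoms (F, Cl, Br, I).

2

Halogen atoms appear at heavy-atom positions 1, 5 (1×Br, 1×F).
Other groups present: 1 hydroxyl.
Halogen count: 2.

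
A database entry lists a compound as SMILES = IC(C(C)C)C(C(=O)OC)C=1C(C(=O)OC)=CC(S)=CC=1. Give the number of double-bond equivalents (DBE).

6

Molecular formula: C15H19IO4S.
DoU = (2C + 2 + N − H − X) / 2, where X is the halogen count and O/S are ignored.
    = (2·15 + 2 + 0 − 19 − 1) / 2 = 12 / 2 = 6.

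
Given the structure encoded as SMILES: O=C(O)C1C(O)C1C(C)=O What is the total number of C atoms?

Count every carbon token in the SMILES (each C, including those in ring-closure positions and inside branches).
Carbon count: 6.

6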